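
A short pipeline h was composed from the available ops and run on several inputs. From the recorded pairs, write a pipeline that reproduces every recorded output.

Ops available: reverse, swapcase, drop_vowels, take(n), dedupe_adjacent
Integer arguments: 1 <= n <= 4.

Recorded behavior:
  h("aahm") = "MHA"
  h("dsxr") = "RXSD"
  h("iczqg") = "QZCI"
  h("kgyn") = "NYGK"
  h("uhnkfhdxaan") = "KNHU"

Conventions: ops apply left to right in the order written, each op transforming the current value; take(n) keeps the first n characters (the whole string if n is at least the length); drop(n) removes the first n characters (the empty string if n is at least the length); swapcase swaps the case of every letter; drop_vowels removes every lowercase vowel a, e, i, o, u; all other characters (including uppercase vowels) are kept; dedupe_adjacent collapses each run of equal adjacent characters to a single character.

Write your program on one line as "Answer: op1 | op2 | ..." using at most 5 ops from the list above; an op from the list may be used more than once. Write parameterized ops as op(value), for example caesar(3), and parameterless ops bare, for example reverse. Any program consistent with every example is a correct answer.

take(4) | dedupe_adjacent | swapcase | reverse

Check, running the answer program on each example:
  "aahm" -> "aahm" -> "ahm" -> "AHM" -> "MHA"
  "dsxr" -> "dsxr" -> "dsxr" -> "DSXR" -> "RXSD"
  "iczqg" -> "iczq" -> "iczq" -> "ICZQ" -> "QZCI"
  "kgyn" -> "kgyn" -> "kgyn" -> "KGYN" -> "NYGK"
  "uhnkfhdxaan" -> "uhnk" -> "uhnk" -> "UHNK" -> "KNHU"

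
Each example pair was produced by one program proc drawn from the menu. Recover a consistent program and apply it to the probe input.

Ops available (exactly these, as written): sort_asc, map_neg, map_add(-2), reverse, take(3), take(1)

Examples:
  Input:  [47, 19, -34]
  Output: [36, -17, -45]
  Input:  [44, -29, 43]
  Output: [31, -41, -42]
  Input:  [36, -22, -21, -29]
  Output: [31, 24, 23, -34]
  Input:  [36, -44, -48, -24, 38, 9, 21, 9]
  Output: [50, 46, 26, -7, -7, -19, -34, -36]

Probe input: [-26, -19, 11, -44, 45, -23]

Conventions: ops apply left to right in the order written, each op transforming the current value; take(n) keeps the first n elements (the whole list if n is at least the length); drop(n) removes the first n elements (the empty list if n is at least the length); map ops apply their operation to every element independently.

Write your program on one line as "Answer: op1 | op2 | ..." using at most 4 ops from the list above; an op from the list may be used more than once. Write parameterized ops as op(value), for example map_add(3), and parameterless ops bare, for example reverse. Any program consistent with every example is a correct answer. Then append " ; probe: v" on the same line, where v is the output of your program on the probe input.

sort_asc | map_add(-2) | map_neg ; probe: [46, 28, 25, 21, -9, -43]

Check, running the answer program on each example:
  [47, 19, -34] -> [-34, 19, 47] -> [-36, 17, 45] -> [36, -17, -45]
  [44, -29, 43] -> [-29, 43, 44] -> [-31, 41, 42] -> [31, -41, -42]
  [36, -22, -21, -29] -> [-29, -22, -21, 36] -> [-31, -24, -23, 34] -> [31, 24, 23, -34]
  [36, -44, -48, -24, 38, 9, 21, 9] -> [-48, -44, -24, 9, 9, 21, 36, 38] -> [-50, -46, -26, 7, 7, 19, 34, 36] -> [50, 46, 26, -7, -7, -19, -34, -36]
  probe: [-26, -19, 11, -44, 45, -23] -> [-44, -26, -23, -19, 11, 45] -> [-46, -28, -25, -21, 9, 43] -> [46, 28, 25, 21, -9, -43]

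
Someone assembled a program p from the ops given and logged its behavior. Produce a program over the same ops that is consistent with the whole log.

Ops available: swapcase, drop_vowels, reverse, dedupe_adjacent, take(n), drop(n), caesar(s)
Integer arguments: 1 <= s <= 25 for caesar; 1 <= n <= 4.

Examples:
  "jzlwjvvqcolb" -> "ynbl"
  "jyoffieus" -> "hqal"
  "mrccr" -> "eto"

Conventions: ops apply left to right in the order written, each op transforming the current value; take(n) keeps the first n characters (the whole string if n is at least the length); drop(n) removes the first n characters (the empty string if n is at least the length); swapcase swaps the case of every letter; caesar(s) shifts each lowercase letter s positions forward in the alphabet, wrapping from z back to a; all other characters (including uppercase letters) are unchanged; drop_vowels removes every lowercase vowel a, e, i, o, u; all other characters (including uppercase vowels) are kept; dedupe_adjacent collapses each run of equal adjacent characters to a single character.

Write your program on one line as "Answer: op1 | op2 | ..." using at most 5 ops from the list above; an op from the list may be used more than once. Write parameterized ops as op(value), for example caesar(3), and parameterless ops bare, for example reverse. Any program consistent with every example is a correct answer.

take(4) | dedupe_adjacent | reverse | caesar(2)

Check, running the answer program on each example:
  "jzlwjvvqcolb" -> "jzlw" -> "jzlw" -> "wlzj" -> "ynbl"
  "jyoffieus" -> "jyof" -> "jyof" -> "foyj" -> "hqal"
  "mrccr" -> "mrcc" -> "mrc" -> "crm" -> "eto"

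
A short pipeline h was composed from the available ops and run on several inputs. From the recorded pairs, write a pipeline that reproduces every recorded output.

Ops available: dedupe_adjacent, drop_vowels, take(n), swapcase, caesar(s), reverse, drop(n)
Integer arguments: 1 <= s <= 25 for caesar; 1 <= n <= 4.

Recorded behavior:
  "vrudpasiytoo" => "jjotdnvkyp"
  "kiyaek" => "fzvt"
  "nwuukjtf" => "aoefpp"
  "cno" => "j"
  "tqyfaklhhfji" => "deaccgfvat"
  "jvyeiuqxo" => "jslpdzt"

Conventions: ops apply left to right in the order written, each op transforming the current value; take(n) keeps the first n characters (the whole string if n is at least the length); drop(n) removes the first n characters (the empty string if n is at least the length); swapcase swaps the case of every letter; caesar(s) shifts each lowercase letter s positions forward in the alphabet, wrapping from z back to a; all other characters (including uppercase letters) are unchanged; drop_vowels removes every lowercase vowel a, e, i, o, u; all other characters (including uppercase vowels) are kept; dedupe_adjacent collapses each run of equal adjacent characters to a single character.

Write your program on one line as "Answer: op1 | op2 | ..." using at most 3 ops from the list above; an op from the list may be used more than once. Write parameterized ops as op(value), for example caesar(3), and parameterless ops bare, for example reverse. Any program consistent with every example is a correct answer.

drop(2) | reverse | caesar(21)

Check, running the answer program on each example:
  "vrudpasiytoo" -> "udpasiytoo" -> "ootyisapdu" -> "jjotdnvkyp"
  "kiyaek" -> "yaek" -> "keay" -> "fzvt"
  "nwuukjtf" -> "uukjtf" -> "ftjkuu" -> "aoefpp"
  "cno" -> "o" -> "o" -> "j"
  "tqyfaklhhfji" -> "yfaklhhfji" -> "ijfhhlkafy" -> "deaccgfvat"
  "jvyeiuqxo" -> "yeiuqxo" -> "oxquiey" -> "jslpdzt"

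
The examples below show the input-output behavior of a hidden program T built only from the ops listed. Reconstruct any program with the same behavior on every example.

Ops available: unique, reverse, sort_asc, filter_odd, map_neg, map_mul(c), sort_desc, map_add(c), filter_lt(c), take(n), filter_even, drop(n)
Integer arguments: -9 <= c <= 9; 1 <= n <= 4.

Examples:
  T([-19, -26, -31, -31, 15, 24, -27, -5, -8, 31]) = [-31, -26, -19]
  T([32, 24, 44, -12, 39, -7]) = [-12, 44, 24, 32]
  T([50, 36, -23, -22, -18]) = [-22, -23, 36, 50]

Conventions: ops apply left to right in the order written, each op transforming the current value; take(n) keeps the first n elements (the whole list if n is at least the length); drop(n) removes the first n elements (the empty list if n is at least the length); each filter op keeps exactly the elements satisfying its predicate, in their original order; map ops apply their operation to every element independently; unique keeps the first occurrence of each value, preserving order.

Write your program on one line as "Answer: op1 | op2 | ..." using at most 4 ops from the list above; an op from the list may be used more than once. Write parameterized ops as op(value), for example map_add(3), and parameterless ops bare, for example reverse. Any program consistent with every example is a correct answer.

take(4) | reverse | unique

Check, running the answer program on each example:
  [-19, -26, -31, -31, 15, 24, -27, -5, -8, 31] -> [-19, -26, -31, -31] -> [-31, -31, -26, -19] -> [-31, -26, -19]
  [32, 24, 44, -12, 39, -7] -> [32, 24, 44, -12] -> [-12, 44, 24, 32] -> [-12, 44, 24, 32]
  [50, 36, -23, -22, -18] -> [50, 36, -23, -22] -> [-22, -23, 36, 50] -> [-22, -23, 36, 50]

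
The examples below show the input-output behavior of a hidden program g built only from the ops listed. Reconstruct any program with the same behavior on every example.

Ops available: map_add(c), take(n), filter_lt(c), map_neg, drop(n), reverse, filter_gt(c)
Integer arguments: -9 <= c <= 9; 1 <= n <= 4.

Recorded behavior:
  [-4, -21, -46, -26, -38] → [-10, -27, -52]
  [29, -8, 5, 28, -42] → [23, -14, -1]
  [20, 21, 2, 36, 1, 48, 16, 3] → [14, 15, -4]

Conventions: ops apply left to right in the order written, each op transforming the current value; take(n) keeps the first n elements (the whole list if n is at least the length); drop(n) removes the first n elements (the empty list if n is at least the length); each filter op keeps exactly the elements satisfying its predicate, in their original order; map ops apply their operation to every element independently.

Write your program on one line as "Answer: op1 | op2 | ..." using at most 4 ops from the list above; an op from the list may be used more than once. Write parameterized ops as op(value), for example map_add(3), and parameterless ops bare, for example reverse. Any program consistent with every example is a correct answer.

map_neg | map_add(6) | map_neg | take(3)

Check, running the answer program on each example:
  [-4, -21, -46, -26, -38] -> [4, 21, 46, 26, 38] -> [10, 27, 52, 32, 44] -> [-10, -27, -52, -32, -44] -> [-10, -27, -52]
  [29, -8, 5, 28, -42] -> [-29, 8, -5, -28, 42] -> [-23, 14, 1, -22, 48] -> [23, -14, -1, 22, -48] -> [23, -14, -1]
  [20, 21, 2, 36, 1, 48, 16, 3] -> [-20, -21, -2, -36, -1, -48, -16, -3] -> [-14, -15, 4, -30, 5, -42, -10, 3] -> [14, 15, -4, 30, -5, 42, 10, -3] -> [14, 15, -4]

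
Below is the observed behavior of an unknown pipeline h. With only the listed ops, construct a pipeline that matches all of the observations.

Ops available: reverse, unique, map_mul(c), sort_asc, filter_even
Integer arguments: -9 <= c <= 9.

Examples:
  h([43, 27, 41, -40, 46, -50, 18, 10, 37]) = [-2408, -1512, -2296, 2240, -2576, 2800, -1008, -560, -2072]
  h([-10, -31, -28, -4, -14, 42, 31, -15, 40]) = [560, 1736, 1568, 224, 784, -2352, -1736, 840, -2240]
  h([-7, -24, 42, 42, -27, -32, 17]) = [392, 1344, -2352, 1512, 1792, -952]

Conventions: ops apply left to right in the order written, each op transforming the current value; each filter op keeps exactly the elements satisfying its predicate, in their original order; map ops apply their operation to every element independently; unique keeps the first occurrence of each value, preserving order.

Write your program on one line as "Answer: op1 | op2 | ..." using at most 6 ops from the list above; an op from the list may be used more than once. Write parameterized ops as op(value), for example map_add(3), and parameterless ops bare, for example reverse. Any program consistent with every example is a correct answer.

reverse | map_mul(2) | map_mul(7) | reverse | map_mul(-4) | unique

Check, running the answer program on each example:
  [43, 27, 41, -40, 46, -50, 18, 10, 37] -> [37, 10, 18, -50, 46, -40, 41, 27, 43] -> [74, 20, 36, -100, 92, -80, 82, 54, 86] -> [518, 140, 252, -700, 644, -560, 574, 378, 602] -> [602, 378, 574, -560, 644, -700, 252, 140, 518] -> [-2408, -1512, -2296, 2240, -2576, 2800, -1008, -560, -2072] -> [-2408, -1512, -2296, 2240, -2576, 2800, -1008, -560, -2072]
  [-10, -31, -28, -4, -14, 42, 31, -15, 40] -> [40, -15, 31, 42, -14, -4, -28, -31, -10] -> [80, -30, 62, 84, -28, -8, -56, -62, -20] -> [560, -210, 434, 588, -196, -56, -392, -434, -140] -> [-140, -434, -392, -56, -196, 588, 434, -210, 560] -> [560, 1736, 1568, 224, 784, -2352, -1736, 840, -2240] -> [560, 1736, 1568, 224, 784, -2352, -1736, 840, -2240]
  [-7, -24, 42, 42, -27, -32, 17] -> [17, -32, -27, 42, 42, -24, -7] -> [34, -64, -54, 84, 84, -48, -14] -> [238, -448, -378, 588, 588, -336, -98] -> [-98, -336, 588, 588, -378, -448, 238] -> [392, 1344, -2352, -2352, 1512, 1792, -952] -> [392, 1344, -2352, 1512, 1792, -952]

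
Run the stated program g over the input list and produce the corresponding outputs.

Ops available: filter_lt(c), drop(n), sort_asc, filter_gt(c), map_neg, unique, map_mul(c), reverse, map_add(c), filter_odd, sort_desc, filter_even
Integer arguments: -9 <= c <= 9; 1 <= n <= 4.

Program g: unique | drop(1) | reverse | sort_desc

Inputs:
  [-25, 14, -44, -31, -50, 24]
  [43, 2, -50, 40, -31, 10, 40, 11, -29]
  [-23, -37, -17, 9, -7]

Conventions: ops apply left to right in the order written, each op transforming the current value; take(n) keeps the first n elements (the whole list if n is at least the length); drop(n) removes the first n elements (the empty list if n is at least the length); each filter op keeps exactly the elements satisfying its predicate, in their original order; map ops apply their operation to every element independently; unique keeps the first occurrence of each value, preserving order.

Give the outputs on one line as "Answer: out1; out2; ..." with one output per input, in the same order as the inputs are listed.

Execution, op by op:
  [-25, 14, -44, -31, -50, 24] -> [-25, 14, -44, -31, -50, 24] -> [14, -44, -31, -50, 24] -> [24, -50, -31, -44, 14] -> [24, 14, -31, -44, -50]
  [43, 2, -50, 40, -31, 10, 40, 11, -29] -> [43, 2, -50, 40, -31, 10, 11, -29] -> [2, -50, 40, -31, 10, 11, -29] -> [-29, 11, 10, -31, 40, -50, 2] -> [40, 11, 10, 2, -29, -31, -50]
  [-23, -37, -17, 9, -7] -> [-23, -37, -17, 9, -7] -> [-37, -17, 9, -7] -> [-7, 9, -17, -37] -> [9, -7, -17, -37]

[24, 14, -31, -44, -50]; [40, 11, 10, 2, -29, -31, -50]; [9, -7, -17, -37]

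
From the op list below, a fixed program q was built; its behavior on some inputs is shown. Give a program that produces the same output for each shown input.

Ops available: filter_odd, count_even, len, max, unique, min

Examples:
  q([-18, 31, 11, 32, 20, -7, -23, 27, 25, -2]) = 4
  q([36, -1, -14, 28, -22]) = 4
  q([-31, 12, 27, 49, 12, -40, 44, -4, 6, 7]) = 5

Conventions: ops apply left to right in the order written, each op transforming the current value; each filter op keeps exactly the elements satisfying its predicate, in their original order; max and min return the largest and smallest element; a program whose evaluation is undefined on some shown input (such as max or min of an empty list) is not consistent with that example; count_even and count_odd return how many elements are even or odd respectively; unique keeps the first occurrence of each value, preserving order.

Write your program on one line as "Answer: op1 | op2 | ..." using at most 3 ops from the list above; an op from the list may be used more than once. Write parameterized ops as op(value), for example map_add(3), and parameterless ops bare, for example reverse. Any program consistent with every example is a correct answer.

unique | count_even

Check, running the answer program on each example:
  [-18, 31, 11, 32, 20, -7, -23, 27, 25, -2] -> [-18, 31, 11, 32, 20, -7, -23, 27, 25, -2] -> 4
  [36, -1, -14, 28, -22] -> [36, -1, -14, 28, -22] -> 4
  [-31, 12, 27, 49, 12, -40, 44, -4, 6, 7] -> [-31, 12, 27, 49, -40, 44, -4, 6, 7] -> 5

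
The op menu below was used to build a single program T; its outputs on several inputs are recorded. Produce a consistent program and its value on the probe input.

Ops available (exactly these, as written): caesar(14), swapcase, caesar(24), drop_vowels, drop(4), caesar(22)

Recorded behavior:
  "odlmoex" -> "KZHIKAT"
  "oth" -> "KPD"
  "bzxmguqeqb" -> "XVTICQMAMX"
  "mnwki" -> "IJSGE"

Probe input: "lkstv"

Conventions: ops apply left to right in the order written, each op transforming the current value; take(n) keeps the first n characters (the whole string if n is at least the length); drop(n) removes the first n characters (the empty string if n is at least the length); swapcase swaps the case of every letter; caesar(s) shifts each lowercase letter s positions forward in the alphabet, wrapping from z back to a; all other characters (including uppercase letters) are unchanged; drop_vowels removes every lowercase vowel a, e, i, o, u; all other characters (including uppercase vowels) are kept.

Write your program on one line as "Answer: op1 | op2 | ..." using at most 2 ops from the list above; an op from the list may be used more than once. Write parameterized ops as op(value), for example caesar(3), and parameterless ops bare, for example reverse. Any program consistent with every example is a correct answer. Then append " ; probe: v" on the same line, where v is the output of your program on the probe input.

caesar(22) | swapcase ; probe: "HGOPR"

Check, running the answer program on each example:
  "odlmoex" -> "kzhikat" -> "KZHIKAT"
  "oth" -> "kpd" -> "KPD"
  "bzxmguqeqb" -> "xvticqmamx" -> "XVTICQMAMX"
  "mnwki" -> "ijsge" -> "IJSGE"
  probe: "lkstv" -> "hgopr" -> "HGOPR"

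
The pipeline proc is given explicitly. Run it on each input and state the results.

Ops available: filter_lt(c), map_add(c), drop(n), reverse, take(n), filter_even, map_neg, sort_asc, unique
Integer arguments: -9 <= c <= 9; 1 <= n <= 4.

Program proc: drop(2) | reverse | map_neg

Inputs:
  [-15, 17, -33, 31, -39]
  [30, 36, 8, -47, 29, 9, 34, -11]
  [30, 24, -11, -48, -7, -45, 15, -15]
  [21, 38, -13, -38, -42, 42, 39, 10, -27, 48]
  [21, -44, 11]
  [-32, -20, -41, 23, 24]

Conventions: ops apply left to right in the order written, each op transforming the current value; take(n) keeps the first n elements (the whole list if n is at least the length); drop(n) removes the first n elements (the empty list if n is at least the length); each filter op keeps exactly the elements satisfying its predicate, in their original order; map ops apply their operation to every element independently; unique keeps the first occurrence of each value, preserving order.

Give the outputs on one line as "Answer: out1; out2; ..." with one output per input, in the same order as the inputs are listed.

Execution, op by op:
  [-15, 17, -33, 31, -39] -> [-33, 31, -39] -> [-39, 31, -33] -> [39, -31, 33]
  [30, 36, 8, -47, 29, 9, 34, -11] -> [8, -47, 29, 9, 34, -11] -> [-11, 34, 9, 29, -47, 8] -> [11, -34, -9, -29, 47, -8]
  [30, 24, -11, -48, -7, -45, 15, -15] -> [-11, -48, -7, -45, 15, -15] -> [-15, 15, -45, -7, -48, -11] -> [15, -15, 45, 7, 48, 11]
  [21, 38, -13, -38, -42, 42, 39, 10, -27, 48] -> [-13, -38, -42, 42, 39, 10, -27, 48] -> [48, -27, 10, 39, 42, -42, -38, -13] -> [-48, 27, -10, -39, -42, 42, 38, 13]
  [21, -44, 11] -> [11] -> [11] -> [-11]
  [-32, -20, -41, 23, 24] -> [-41, 23, 24] -> [24, 23, -41] -> [-24, -23, 41]

[39, -31, 33]; [11, -34, -9, -29, 47, -8]; [15, -15, 45, 7, 48, 11]; [-48, 27, -10, -39, -42, 42, 38, 13]; [-11]; [-24, -23, 41]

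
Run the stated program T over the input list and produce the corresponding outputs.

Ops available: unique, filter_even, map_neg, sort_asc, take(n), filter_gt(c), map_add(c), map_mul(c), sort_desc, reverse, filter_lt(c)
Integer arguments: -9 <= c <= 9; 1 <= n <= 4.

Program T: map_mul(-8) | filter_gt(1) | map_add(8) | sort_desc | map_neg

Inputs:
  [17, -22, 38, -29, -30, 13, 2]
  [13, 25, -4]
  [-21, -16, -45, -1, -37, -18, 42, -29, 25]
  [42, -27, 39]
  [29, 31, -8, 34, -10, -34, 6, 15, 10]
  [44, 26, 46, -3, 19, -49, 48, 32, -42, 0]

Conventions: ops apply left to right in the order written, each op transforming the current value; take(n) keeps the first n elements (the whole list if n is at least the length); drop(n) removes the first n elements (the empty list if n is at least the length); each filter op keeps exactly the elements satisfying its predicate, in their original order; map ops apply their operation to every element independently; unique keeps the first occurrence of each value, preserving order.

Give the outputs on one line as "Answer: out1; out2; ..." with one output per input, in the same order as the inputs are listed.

[-248, -240, -184]; [-40]; [-368, -304, -240, -176, -152, -136, -16]; [-224]; [-280, -88, -72]; [-400, -344, -32]

Execution, op by op:
  [17, -22, 38, -29, -30, 13, 2] -> [-136, 176, -304, 232, 240, -104, -16] -> [176, 232, 240] -> [184, 240, 248] -> [248, 240, 184] -> [-248, -240, -184]
  [13, 25, -4] -> [-104, -200, 32] -> [32] -> [40] -> [40] -> [-40]
  [-21, -16, -45, -1, -37, -18, 42, -29, 25] -> [168, 128, 360, 8, 296, 144, -336, 232, -200] -> [168, 128, 360, 8, 296, 144, 232] -> [176, 136, 368, 16, 304, 152, 240] -> [368, 304, 240, 176, 152, 136, 16] -> [-368, -304, -240, -176, -152, -136, -16]
  [42, -27, 39] -> [-336, 216, -312] -> [216] -> [224] -> [224] -> [-224]
  [29, 31, -8, 34, -10, -34, 6, 15, 10] -> [-232, -248, 64, -272, 80, 272, -48, -120, -80] -> [64, 80, 272] -> [72, 88, 280] -> [280, 88, 72] -> [-280, -88, -72]
  [44, 26, 46, -3, 19, -49, 48, 32, -42, 0] -> [-352, -208, -368, 24, -152, 392, -384, -256, 336, 0] -> [24, 392, 336] -> [32, 400, 344] -> [400, 344, 32] -> [-400, -344, -32]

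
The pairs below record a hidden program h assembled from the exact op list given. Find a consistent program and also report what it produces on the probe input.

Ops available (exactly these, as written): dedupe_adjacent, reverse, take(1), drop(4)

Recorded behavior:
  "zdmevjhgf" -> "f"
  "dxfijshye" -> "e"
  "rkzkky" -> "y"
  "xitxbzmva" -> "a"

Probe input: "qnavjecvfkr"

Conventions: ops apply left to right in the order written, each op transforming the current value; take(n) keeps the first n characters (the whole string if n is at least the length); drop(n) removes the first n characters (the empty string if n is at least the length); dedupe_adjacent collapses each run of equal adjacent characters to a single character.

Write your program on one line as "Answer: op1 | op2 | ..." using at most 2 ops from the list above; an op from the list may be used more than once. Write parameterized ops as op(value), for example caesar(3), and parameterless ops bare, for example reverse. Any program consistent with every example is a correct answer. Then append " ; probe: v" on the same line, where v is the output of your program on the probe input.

reverse | take(1) ; probe: "r"

Check, running the answer program on each example:
  "zdmevjhgf" -> "fghjvemdz" -> "f"
  "dxfijshye" -> "eyhsjifxd" -> "e"
  "rkzkky" -> "ykkzkr" -> "y"
  "xitxbzmva" -> "avmzbxtix" -> "a"
  probe: "qnavjecvfkr" -> "rkfvcejvanq" -> "r"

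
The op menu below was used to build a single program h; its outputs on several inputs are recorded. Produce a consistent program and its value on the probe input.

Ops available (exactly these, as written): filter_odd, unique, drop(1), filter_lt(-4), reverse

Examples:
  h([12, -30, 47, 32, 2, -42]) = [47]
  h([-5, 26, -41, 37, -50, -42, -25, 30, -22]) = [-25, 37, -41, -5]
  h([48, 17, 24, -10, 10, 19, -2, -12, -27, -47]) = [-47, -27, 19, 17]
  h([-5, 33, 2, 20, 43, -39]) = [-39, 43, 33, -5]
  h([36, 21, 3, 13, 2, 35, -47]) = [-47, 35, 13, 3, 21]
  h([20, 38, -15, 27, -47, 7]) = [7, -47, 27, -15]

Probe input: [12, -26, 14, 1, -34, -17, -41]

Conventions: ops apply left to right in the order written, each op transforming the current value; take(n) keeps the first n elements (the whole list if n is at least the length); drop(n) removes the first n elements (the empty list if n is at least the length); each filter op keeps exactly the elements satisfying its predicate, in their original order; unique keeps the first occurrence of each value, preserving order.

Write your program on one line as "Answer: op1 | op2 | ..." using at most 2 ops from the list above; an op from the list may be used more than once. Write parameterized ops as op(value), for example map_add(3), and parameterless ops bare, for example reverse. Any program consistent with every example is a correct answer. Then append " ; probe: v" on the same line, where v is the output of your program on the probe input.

filter_odd | reverse ; probe: [-41, -17, 1]

Check, running the answer program on each example:
  [12, -30, 47, 32, 2, -42] -> [47] -> [47]
  [-5, 26, -41, 37, -50, -42, -25, 30, -22] -> [-5, -41, 37, -25] -> [-25, 37, -41, -5]
  [48, 17, 24, -10, 10, 19, -2, -12, -27, -47] -> [17, 19, -27, -47] -> [-47, -27, 19, 17]
  [-5, 33, 2, 20, 43, -39] -> [-5, 33, 43, -39] -> [-39, 43, 33, -5]
  [36, 21, 3, 13, 2, 35, -47] -> [21, 3, 13, 35, -47] -> [-47, 35, 13, 3, 21]
  [20, 38, -15, 27, -47, 7] -> [-15, 27, -47, 7] -> [7, -47, 27, -15]
  probe: [12, -26, 14, 1, -34, -17, -41] -> [1, -17, -41] -> [-41, -17, 1]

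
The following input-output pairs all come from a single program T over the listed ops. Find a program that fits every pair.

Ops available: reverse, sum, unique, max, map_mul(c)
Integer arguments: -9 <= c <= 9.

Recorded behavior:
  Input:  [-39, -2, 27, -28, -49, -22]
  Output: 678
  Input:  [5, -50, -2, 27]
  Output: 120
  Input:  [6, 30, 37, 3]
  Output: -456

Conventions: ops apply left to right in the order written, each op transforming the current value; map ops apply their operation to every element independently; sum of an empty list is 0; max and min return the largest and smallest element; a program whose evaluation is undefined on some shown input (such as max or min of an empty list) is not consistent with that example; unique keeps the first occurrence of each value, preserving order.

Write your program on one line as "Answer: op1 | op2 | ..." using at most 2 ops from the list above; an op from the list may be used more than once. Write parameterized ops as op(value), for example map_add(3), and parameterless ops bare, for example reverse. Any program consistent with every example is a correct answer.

map_mul(-6) | sum

Check, running the answer program on each example:
  [-39, -2, 27, -28, -49, -22] -> [234, 12, -162, 168, 294, 132] -> 678
  [5, -50, -2, 27] -> [-30, 300, 12, -162] -> 120
  [6, 30, 37, 3] -> [-36, -180, -222, -18] -> -456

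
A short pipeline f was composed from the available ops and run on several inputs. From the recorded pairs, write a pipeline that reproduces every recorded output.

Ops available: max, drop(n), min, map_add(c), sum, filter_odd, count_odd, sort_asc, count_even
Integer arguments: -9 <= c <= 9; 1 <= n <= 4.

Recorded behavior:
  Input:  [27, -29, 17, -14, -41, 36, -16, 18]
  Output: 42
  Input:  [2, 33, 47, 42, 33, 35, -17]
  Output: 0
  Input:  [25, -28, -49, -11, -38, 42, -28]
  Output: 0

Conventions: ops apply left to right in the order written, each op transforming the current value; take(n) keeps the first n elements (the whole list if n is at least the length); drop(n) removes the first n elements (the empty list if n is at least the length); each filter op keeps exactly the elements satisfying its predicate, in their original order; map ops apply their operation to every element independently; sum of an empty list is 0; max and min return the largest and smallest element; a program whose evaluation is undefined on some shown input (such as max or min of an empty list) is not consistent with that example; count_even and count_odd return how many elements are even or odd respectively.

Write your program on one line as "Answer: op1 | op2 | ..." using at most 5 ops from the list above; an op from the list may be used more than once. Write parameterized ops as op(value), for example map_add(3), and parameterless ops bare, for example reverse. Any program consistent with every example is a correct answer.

sort_asc | map_add(6) | drop(3) | drop(4) | sum

Check, running the answer program on each example:
  [27, -29, 17, -14, -41, 36, -16, 18] -> [-41, -29, -16, -14, 17, 18, 27, 36] -> [-35, -23, -10, -8, 23, 24, 33, 42] -> [-8, 23, 24, 33, 42] -> [42] -> 42
  [2, 33, 47, 42, 33, 35, -17] -> [-17, 2, 33, 33, 35, 42, 47] -> [-11, 8, 39, 39, 41, 48, 53] -> [39, 41, 48, 53] -> [] -> 0
  [25, -28, -49, -11, -38, 42, -28] -> [-49, -38, -28, -28, -11, 25, 42] -> [-43, -32, -22, -22, -5, 31, 48] -> [-22, -5, 31, 48] -> [] -> 0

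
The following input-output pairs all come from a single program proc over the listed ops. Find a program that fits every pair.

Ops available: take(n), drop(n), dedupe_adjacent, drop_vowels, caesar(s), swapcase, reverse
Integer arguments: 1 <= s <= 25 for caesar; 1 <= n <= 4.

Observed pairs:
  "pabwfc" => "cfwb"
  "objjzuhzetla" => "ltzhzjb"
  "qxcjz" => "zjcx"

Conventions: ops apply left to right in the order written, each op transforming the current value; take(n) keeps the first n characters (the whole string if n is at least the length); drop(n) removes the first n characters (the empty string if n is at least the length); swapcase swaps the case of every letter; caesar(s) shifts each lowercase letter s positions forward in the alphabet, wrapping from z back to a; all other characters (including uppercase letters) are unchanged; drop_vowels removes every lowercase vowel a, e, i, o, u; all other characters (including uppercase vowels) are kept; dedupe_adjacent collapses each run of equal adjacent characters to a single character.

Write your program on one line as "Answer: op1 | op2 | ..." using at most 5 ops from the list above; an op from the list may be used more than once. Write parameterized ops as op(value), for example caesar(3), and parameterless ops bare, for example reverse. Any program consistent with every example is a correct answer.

drop(1) | dedupe_adjacent | drop_vowels | reverse

Check, running the answer program on each example:
  "pabwfc" -> "abwfc" -> "abwfc" -> "bwfc" -> "cfwb"
  "objjzuhzetla" -> "bjjzuhzetla" -> "bjzuhzetla" -> "bjzhztl" -> "ltzhzjb"
  "qxcjz" -> "xcjz" -> "xcjz" -> "xcjz" -> "zjcx"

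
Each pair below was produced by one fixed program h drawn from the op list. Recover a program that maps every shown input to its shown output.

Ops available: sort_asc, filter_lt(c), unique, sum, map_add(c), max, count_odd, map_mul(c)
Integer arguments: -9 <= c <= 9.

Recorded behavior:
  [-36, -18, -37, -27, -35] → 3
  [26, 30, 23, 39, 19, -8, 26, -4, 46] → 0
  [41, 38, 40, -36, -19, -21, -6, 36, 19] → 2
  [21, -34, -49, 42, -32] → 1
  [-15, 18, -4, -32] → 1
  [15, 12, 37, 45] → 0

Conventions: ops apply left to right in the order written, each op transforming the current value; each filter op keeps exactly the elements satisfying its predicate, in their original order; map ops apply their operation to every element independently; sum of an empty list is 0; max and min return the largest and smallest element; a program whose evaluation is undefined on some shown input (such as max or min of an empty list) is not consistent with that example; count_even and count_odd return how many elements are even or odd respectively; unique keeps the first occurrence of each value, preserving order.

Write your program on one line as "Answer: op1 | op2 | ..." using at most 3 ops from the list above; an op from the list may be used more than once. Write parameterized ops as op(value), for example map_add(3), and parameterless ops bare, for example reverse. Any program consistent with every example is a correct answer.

filter_lt(8) | sort_asc | count_odd

Check, running the answer program on each example:
  [-36, -18, -37, -27, -35] -> [-36, -18, -37, -27, -35] -> [-37, -36, -35, -27, -18] -> 3
  [26, 30, 23, 39, 19, -8, 26, -4, 46] -> [-8, -4] -> [-8, -4] -> 0
  [41, 38, 40, -36, -19, -21, -6, 36, 19] -> [-36, -19, -21, -6] -> [-36, -21, -19, -6] -> 2
  [21, -34, -49, 42, -32] -> [-34, -49, -32] -> [-49, -34, -32] -> 1
  [-15, 18, -4, -32] -> [-15, -4, -32] -> [-32, -15, -4] -> 1
  [15, 12, 37, 45] -> [] -> [] -> 0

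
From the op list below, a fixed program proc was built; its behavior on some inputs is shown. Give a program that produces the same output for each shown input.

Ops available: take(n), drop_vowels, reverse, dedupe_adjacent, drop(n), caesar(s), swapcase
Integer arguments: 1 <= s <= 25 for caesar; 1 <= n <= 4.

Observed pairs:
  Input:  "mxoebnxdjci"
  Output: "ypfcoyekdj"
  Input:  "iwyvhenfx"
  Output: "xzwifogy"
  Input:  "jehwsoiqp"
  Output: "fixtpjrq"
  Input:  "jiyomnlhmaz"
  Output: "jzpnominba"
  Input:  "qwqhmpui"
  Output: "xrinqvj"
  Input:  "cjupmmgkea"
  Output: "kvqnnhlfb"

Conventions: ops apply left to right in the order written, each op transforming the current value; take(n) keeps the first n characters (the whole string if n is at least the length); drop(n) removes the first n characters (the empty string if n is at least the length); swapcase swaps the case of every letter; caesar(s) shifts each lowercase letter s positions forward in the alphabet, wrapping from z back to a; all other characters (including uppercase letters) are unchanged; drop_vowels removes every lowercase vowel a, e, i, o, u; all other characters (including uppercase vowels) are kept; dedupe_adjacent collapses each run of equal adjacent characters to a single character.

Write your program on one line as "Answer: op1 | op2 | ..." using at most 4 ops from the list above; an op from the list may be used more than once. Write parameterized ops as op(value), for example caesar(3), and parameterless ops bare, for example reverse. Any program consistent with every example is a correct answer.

caesar(21) | drop(1) | caesar(6)

Check, running the answer program on each example:
  "mxoebnxdjci" -> "hsjzwisyexd" -> "sjzwisyexd" -> "ypfcoyekdj"
  "iwyvhenfx" -> "drtqczias" -> "rtqczias" -> "xzwifogy"
  "jehwsoiqp" -> "ezcrnjdlk" -> "zcrnjdlk" -> "fixtpjrq"
  "jiyomnlhmaz" -> "edtjhigchvu" -> "dtjhigchvu" -> "jzpnominba"
  "qwqhmpui" -> "lrlchkpd" -> "rlchkpd" -> "xrinqvj"
  "cjupmmgkea" -> "xepkhhbfzv" -> "epkhhbfzv" -> "kvqnnhlfb"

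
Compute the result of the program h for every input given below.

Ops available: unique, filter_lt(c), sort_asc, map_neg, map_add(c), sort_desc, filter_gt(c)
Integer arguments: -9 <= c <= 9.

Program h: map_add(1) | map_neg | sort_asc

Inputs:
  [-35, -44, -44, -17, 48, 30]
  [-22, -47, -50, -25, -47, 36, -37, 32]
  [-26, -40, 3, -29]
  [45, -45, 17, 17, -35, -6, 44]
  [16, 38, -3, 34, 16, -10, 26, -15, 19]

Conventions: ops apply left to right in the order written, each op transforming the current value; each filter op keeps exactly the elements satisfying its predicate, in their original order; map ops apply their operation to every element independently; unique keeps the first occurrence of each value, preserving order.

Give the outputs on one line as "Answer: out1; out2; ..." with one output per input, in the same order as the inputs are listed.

Execution, op by op:
  [-35, -44, -44, -17, 48, 30] -> [-34, -43, -43, -16, 49, 31] -> [34, 43, 43, 16, -49, -31] -> [-49, -31, 16, 34, 43, 43]
  [-22, -47, -50, -25, -47, 36, -37, 32] -> [-21, -46, -49, -24, -46, 37, -36, 33] -> [21, 46, 49, 24, 46, -37, 36, -33] -> [-37, -33, 21, 24, 36, 46, 46, 49]
  [-26, -40, 3, -29] -> [-25, -39, 4, -28] -> [25, 39, -4, 28] -> [-4, 25, 28, 39]
  [45, -45, 17, 17, -35, -6, 44] -> [46, -44, 18, 18, -34, -5, 45] -> [-46, 44, -18, -18, 34, 5, -45] -> [-46, -45, -18, -18, 5, 34, 44]
  [16, 38, -3, 34, 16, -10, 26, -15, 19] -> [17, 39, -2, 35, 17, -9, 27, -14, 20] -> [-17, -39, 2, -35, -17, 9, -27, 14, -20] -> [-39, -35, -27, -20, -17, -17, 2, 9, 14]

[-49, -31, 16, 34, 43, 43]; [-37, -33, 21, 24, 36, 46, 46, 49]; [-4, 25, 28, 39]; [-46, -45, -18, -18, 5, 34, 44]; [-39, -35, -27, -20, -17, -17, 2, 9, 14]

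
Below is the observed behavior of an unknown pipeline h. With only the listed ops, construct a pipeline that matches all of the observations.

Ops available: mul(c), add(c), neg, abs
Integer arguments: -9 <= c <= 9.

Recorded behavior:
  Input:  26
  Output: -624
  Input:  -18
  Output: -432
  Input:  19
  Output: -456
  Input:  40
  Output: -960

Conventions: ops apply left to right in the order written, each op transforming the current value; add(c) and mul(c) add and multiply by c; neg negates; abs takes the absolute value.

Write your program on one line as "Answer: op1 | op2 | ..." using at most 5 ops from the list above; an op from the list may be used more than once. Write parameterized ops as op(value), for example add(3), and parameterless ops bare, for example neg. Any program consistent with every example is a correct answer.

mul(3) | abs | mul(-4) | mul(-2) | neg

Check, running the answer program on each example:
  26 -> 78 -> 78 -> -312 -> 624 -> -624
  -18 -> -54 -> 54 -> -216 -> 432 -> -432
  19 -> 57 -> 57 -> -228 -> 456 -> -456
  40 -> 120 -> 120 -> -480 -> 960 -> -960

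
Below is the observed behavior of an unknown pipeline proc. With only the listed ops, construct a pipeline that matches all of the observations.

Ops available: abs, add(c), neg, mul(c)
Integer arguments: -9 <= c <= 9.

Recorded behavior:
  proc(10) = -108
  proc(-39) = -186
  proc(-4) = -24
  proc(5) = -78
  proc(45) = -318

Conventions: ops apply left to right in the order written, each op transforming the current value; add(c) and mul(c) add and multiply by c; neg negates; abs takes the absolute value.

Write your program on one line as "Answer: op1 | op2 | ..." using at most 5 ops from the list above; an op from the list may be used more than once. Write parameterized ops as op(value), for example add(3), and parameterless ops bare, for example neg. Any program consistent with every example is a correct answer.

add(8) | abs | mul(6) | neg

Check, running the answer program on each example:
  10 -> 18 -> 18 -> 108 -> -108
  -39 -> -31 -> 31 -> 186 -> -186
  -4 -> 4 -> 4 -> 24 -> -24
  5 -> 13 -> 13 -> 78 -> -78
  45 -> 53 -> 53 -> 318 -> -318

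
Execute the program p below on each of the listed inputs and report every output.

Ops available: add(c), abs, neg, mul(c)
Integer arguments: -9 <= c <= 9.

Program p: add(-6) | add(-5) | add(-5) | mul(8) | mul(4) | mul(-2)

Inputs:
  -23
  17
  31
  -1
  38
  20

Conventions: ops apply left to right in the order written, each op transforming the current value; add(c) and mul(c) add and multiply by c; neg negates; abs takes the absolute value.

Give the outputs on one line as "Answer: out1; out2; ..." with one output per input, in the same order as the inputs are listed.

2496; -64; -960; 1088; -1408; -256

Execution, op by op:
  -23 -> -29 -> -34 -> -39 -> -312 -> -1248 -> 2496
  17 -> 11 -> 6 -> 1 -> 8 -> 32 -> -64
  31 -> 25 -> 20 -> 15 -> 120 -> 480 -> -960
  -1 -> -7 -> -12 -> -17 -> -136 -> -544 -> 1088
  38 -> 32 -> 27 -> 22 -> 176 -> 704 -> -1408
  20 -> 14 -> 9 -> 4 -> 32 -> 128 -> -256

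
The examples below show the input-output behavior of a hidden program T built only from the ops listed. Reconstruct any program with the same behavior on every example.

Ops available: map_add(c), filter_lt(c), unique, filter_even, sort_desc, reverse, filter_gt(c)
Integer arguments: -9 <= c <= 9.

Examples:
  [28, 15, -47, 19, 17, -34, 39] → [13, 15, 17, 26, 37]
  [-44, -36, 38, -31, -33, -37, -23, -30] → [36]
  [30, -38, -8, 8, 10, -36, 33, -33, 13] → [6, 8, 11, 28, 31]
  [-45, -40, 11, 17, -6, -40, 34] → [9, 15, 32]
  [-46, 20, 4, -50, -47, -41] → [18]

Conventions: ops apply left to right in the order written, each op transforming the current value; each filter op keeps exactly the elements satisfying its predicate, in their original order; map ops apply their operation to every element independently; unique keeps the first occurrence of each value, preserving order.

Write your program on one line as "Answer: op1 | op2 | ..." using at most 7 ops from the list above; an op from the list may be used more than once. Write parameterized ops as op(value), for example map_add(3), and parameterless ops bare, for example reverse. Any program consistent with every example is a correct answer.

map_add(-5) | map_add(-3) | filter_gt(-4) | sort_desc | map_add(6) | reverse

Check, running the answer program on each example:
  [28, 15, -47, 19, 17, -34, 39] -> [23, 10, -52, 14, 12, -39, 34] -> [20, 7, -55, 11, 9, -42, 31] -> [20, 7, 11, 9, 31] -> [31, 20, 11, 9, 7] -> [37, 26, 17, 15, 13] -> [13, 15, 17, 26, 37]
  [-44, -36, 38, -31, -33, -37, -23, -30] -> [-49, -41, 33, -36, -38, -42, -28, -35] -> [-52, -44, 30, -39, -41, -45, -31, -38] -> [30] -> [30] -> [36] -> [36]
  [30, -38, -8, 8, 10, -36, 33, -33, 13] -> [25, -43, -13, 3, 5, -41, 28, -38, 8] -> [22, -46, -16, 0, 2, -44, 25, -41, 5] -> [22, 0, 2, 25, 5] -> [25, 22, 5, 2, 0] -> [31, 28, 11, 8, 6] -> [6, 8, 11, 28, 31]
  [-45, -40, 11, 17, -6, -40, 34] -> [-50, -45, 6, 12, -11, -45, 29] -> [-53, -48, 3, 9, -14, -48, 26] -> [3, 9, 26] -> [26, 9, 3] -> [32, 15, 9] -> [9, 15, 32]
  [-46, 20, 4, -50, -47, -41] -> [-51, 15, -1, -55, -52, -46] -> [-54, 12, -4, -58, -55, -49] -> [12] -> [12] -> [18] -> [18]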